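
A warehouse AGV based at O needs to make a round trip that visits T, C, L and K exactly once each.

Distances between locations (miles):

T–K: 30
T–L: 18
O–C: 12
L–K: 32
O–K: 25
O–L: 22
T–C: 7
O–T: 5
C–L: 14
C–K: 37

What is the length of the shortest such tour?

Minimum total distance: 83 miles.

There are 12 distinct closed tours to check (reversals are equivalent).
O → T → C → L → K → O: 5+7+14+32+25 = 83
O → T → C → K → L → O: 5+7+37+32+22 = 103
O → T → L → C → K → O: 5+18+14+37+25 = 99
O → T → L → K → C → O: 5+18+32+37+12 = 104
O → T → K → C → L → O: 5+30+37+14+22 = 108
O → T → K → L → C → O: 5+30+32+14+12 = 93
O → C → T → L → K → O: 12+7+18+32+25 = 94
O → C → T → K → L → O: 12+7+30+32+22 = 103
O → C → L → T → K → O: 12+14+18+30+25 = 99
O → C → K → T → L → O: 12+37+30+18+22 = 119
O → L → T → C → K → O: 22+18+7+37+25 = 109
O → L → C → T → K → O: 22+14+7+30+25 = 98
The minimum is 83.
One optimal route: O → T → C → L → K → O (or its reverse).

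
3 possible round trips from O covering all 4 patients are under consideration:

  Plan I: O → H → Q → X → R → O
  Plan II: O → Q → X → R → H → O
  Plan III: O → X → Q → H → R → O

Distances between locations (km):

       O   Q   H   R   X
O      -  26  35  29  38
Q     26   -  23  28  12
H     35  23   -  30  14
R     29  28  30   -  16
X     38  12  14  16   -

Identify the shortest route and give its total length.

Shortest is Plan I, total 115 km.

Plan I: 35 + 23 + 12 + 16 + 29 = 115
Plan II: 26 + 12 + 16 + 30 + 35 = 119
Plan III: 38 + 12 + 23 + 30 + 29 = 132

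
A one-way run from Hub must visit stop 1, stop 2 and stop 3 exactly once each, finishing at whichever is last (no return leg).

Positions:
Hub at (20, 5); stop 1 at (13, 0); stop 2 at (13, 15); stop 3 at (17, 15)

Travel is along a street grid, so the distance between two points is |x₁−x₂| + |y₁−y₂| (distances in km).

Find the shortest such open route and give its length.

There are 3! = 6 possible orderings.
Hub→stop 1→stop 2→stop 3: 12+15+4 = 31
Hub→stop 1→stop 3→stop 2: 12+19+4 = 35
Hub→stop 2→stop 1→stop 3: 17+15+19 = 51
Hub→stop 2→stop 3→stop 1: 17+4+19 = 40
Hub→stop 3→stop 1→stop 2: 13+19+15 = 47
Hub→stop 3→stop 2→stop 1: 13+4+15 = 32
The minimum is 31.
One shortest path: Hub → stop 1 → stop 2 → stop 3.

Shortest open route: 31 km.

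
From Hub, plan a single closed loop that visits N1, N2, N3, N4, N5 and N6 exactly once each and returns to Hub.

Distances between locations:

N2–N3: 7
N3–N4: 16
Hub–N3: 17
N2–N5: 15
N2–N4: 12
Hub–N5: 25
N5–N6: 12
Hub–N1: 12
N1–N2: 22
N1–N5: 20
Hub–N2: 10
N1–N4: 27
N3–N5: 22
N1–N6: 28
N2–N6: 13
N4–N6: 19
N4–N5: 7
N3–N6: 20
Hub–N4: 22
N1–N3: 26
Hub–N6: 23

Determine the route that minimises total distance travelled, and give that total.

92 — the shortest possible round trip.

Hub→N1→N2→N3→N4→N5→N6→Hub: 12+22+7+16+7+12+23 = 99
Hub→N1→N2→N3→N4→N6→N5→Hub: 12+22+7+16+19+12+25 = 113
Hub→N1→N2→N3→N5→N4→N6→Hub: 12+22+7+22+7+19+23 = 112
Hub→N1→N2→N3→N5→N6→N4→Hub: 12+22+7+22+12+19+22 = 116
Hub→N1→N2→N3→N6→N4→N5→Hub: 12+22+7+20+19+7+25 = 112
Hub→N1→N2→N3→N6→N5→N4→Hub: 12+22+7+20+12+7+22 = 102
Hub→N1→N2→N4→N3→N5→N6→Hub: 12+22+12+16+22+12+23 = 119
Hub→N1→N2→N4→N3→N6→N5→Hub: 12+22+12+16+20+12+25 = 119
… (352 more)
Hub→N1→N6→N5→N4→N3→N2→Hub: 12+28+12+7+16+7+10 = 92  ← best
The minimum is 92.
One optimal route: Hub → N1 → N6 → N5 → N4 → N3 → N2 → Hub (or its reverse).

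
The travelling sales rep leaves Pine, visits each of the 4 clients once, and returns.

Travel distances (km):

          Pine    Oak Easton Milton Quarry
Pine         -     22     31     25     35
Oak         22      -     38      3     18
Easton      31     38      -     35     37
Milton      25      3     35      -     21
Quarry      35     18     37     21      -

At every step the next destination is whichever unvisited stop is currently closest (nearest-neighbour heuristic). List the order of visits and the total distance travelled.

From Pine: distances to unvisited — Oak=22, Milton=25, Easton=31, Quarry=35. Nearest is Oak (22).
From Oak: distances to unvisited — Milton=3, Quarry=18, Easton=38. Nearest is Milton (3).
From Milton: distances to unvisited — Quarry=21, Easton=35. Nearest is Quarry (21).
From Quarry: distances to unvisited — Easton=37. Nearest is Easton (37).
Return Easton→Pine: 31.
Total = 22 + 3 + 21 + 37 + 31 = 114.

Nearest-neighbour total = 114 km; route Pine → Oak → Milton → Quarry → Easton → Pine.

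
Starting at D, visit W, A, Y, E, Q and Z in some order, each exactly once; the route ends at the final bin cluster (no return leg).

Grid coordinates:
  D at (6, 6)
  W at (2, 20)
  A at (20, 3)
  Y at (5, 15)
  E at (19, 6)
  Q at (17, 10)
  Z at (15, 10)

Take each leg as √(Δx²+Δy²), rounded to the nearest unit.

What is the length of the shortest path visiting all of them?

Shortest open route: 40.

There are 6! = 720 possible orderings.
D → W → A → Y → E → Q → Z: 15+25+19+17+4+2 = 82
D → W → A → Y → E → Z → Q: 15+25+19+17+6+2 = 84
D → W → A → Y → Q → E → Z: 15+25+19+13+4+6 = 82
D → W → A → Y → Q → Z → E: 15+25+19+13+2+6 = 80
D → W → A → Y → Z → E → Q: 15+25+19+11+6+4 = 80
D → W → A → Y → Z → Q → E: 15+25+19+11+2+4 = 76
D → W → A → E → Y → Q → Z: 15+25+3+17+13+2 = 75
D → W → A → E → Y → Z → Q: 15+25+3+17+11+2 = 73
… (712 more)
D → A → E → Q → Z → Y → W: 14+3+4+2+11+6 = 40  ← best
The minimum is 40.
One shortest path: D → A → E → Q → Z → Y → W.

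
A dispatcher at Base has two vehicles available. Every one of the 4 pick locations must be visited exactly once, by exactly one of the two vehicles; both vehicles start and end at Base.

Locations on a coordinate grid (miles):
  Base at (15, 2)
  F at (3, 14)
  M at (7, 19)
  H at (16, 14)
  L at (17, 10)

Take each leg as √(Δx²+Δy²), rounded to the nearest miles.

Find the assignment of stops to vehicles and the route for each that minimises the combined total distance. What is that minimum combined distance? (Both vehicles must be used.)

Try each way of splitting the stops between the two vehicles (each non-empty) and, for each split, find the best tour for each vehicle:
  {F} + {M, H, L}: 34 + 41 = 75
  {M} + {F, H, L}: 38 + 42 = 80
  {F, M} + {H, L}: 42 + 24 = 66
  {H} + {F, M, L}: 24 + 44 = 68
  {F, H} + {M, L}: 42 + 40 = 82
  {M, H} + {F, L}: 41 + 40 = 81
  … (7 splits in total)
  {F, M, H} + {L}: 45 + 16 = 61  ← best
Best: vehicle 1 Base → F → M → H → Base = 45; vehicle 2 Base → L → Base = 16; combined 61.

Minimum combined distance: 61 miles.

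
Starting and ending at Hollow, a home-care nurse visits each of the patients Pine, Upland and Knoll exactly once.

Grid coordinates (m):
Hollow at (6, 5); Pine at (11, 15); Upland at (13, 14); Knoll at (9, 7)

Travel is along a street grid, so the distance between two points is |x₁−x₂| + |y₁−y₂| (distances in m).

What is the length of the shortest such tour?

Shortest round trip = 34 m.

There are 3 distinct closed tours to check (reversals are equivalent).
Hollow - Pine - Upland - Knoll - Hollow: 15+3+11+5 = 34
Hollow - Pine - Knoll - Upland - Hollow: 15+10+11+16 = 52
Hollow - Upland - Pine - Knoll - Hollow: 16+3+10+5 = 34
The minimum is 34.
One optimal route: Hollow → Pine → Upland → Knoll → Hollow (or its reverse).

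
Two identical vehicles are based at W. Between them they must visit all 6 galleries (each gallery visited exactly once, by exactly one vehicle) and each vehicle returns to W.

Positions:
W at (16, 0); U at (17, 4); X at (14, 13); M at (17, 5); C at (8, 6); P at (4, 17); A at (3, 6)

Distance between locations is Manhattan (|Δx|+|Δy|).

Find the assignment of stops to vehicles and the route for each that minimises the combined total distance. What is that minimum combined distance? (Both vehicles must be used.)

72 — the smallest possible combined total.

Try each way of splitting the stops between the two vehicles (each non-empty) and, for each split, find the best tour for each vehicle:
  {U} + {X, M, C, P, A}: 10 + 62 = 72
  {X} + {U, M, C, P, A}: 30 + 62 = 92
  {U, X} + {M, C, P, A}: 32 + 62 = 94
  {M} + {U, X, C, P, A}: 12 + 62 = 74
  {U, M} + {X, C, P, A}: 12 + 60 = 72
  {X, M} + {U, C, P, A}: 32 + 62 = 94
  … (31 splits in total)
Best: vehicle 1 W → U → W = 10; vehicle 2 W → X → P → A → C → M → W = 62; combined 72.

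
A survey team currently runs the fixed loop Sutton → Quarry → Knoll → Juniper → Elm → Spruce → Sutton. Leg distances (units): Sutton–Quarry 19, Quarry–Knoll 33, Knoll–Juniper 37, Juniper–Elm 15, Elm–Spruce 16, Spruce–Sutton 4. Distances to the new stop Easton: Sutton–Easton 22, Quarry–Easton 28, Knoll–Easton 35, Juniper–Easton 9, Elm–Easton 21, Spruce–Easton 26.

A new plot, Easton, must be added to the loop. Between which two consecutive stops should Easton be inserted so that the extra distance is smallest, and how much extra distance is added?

Insertion cost between consecutive stops i–j is d(i,Easton) + d(Easton,j) − d(i,j):
  between Sutton and Quarry: 22 + 28 − 19 = 31
  between Quarry and Knoll: 28 + 35 − 33 = 30
  between Knoll and Juniper: 35 + 9 − 37 = 7
  between Juniper and Elm: 9 + 21 − 15 = 15
  between Elm and Spruce: 21 + 26 − 16 = 31
  between Spruce and Sutton: 26 + 22 − 4 = 44
Cheapest insertion is between Knoll and Juniper, adding 7.
New total = 124 + 7 = 131.

+7 — insert Easton between Knoll and Juniper.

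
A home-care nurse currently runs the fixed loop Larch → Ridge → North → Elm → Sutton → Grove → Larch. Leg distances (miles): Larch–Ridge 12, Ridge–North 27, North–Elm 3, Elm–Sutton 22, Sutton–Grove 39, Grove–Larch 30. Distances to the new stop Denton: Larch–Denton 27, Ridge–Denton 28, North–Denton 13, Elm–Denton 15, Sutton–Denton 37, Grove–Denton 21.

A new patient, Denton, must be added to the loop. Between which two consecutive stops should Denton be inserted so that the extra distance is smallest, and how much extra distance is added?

Insertion cost between consecutive stops i–j is d(i,Denton) + d(Denton,j) − d(i,j):
  between Larch and Ridge: 27 + 28 − 12 = 43
  between Ridge and North: 28 + 13 − 27 = 14
  between North and Elm: 13 + 15 − 3 = 25
  between Elm and Sutton: 15 + 37 − 22 = 30
  between Sutton and Grove: 37 + 21 − 39 = 19
  between Grove and Larch: 21 + 27 − 30 = 18
Cheapest insertion is between Ridge and North, adding 14.
New total = 133 + 14 = 147.

Adding 14 miles by placing Denton on the Ridge–North leg.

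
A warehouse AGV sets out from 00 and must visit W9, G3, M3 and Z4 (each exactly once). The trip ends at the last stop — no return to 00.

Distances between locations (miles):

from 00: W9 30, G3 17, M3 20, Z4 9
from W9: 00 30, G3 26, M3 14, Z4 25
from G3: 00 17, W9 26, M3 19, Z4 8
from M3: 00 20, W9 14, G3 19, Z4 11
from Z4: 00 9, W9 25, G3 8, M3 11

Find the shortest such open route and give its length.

There are 4! = 24 possible orderings.
00→W9→G3→M3→Z4: 30+26+19+11 = 86
00→W9→G3→Z4→M3: 30+26+8+11 = 75
00→W9→M3→G3→Z4: 30+14+19+8 = 71
00→W9→M3→Z4→G3: 30+14+11+8 = 63
00→W9→Z4→G3→M3: 30+25+8+19 = 82
00→W9→Z4→M3→G3: 30+25+11+19 = 85
00→G3→W9→M3→Z4: 17+26+14+11 = 68
00→G3→W9→Z4→M3: 17+26+25+11 = 79
00→G3→M3→W9→Z4: 17+19+14+25 = 75
00→G3→M3→Z4→W9: 17+19+11+25 = 72
00→G3→Z4→W9→M3: 17+8+25+14 = 64
00→G3→Z4→M3→W9: 17+8+11+14 = 50
00→M3→W9→G3→Z4: 20+14+26+8 = 68
00→M3→W9→Z4→G3: 20+14+25+8 = 67
… (10 more)
The minimum is 50.
One shortest path: 00 → G3 → Z4 → M3 → W9.

Minimum one-way distance = 50 miles.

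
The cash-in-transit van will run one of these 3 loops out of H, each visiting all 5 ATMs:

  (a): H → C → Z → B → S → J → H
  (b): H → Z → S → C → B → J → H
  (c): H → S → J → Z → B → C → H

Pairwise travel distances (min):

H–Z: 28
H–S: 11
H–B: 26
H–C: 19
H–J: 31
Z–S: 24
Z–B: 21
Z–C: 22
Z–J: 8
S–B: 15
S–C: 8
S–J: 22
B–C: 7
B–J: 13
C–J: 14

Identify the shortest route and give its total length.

(a): 19 + 22 + 21 + 15 + 22 + 31 = 130
(b): 28 + 24 + 8 + 7 + 13 + 31 = 111
(c): 11 + 22 + 8 + 21 + 7 + 19 = 88

88 min — (c) is the shortest.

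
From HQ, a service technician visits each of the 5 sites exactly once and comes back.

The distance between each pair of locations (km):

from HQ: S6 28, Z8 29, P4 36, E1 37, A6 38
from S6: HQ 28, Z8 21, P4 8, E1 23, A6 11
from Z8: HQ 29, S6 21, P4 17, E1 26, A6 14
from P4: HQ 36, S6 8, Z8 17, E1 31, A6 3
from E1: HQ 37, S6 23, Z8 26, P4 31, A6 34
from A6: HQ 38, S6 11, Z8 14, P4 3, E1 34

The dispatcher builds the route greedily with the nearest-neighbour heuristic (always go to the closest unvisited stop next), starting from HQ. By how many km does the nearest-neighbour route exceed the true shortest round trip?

The nearest-neighbour route is 2 km longer than optimal.

From HQ: S6=28, Z8=29, P4=36, E1=37, A6=38 → choose S6 (28).
From S6: P4=8, A6=11, Z8=21, E1=23 → choose P4 (8).
From P4: A6=3, Z8=17, E1=31 → choose A6 (3).
From A6: Z8=14, E1=34 → choose Z8 (14).
From Z8: E1=26 → choose E1 (26).
NN route HQ → S6 → P4 → A6 → Z8 → E1 → HQ costs 116.
Optimal: HQ → Z8 → A6 → P4 → S6 → E1 → HQ costs 114 (by enumerating all 60 distinct tours).
Excess = 116 − 114 = 2.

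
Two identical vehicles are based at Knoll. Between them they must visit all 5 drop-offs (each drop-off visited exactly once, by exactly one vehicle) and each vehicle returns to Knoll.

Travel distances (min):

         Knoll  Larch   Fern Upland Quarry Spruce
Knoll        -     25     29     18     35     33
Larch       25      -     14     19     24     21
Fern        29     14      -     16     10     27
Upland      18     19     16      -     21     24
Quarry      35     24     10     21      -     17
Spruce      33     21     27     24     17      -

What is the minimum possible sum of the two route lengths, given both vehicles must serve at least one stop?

135 min — the smallest possible combined total.

Try each way of splitting the stops between the two vehicles (each non-empty) and, for each split, find the best tour for each vehicle:
  {Larch} + {Fern, Upland, Quarry, Spruce}: 50 + 94 = 144
  {Fern} + {Larch, Upland, Quarry, Spruce}: 58 + 102 = 160
  {Larch, Fern} + {Upland, Quarry, Spruce}: 68 + 89 = 157
  {Upland} + {Larch, Fern, Quarry, Spruce}: 36 + 99 = 135
  {Larch, Upland} + {Fern, Quarry, Spruce}: 62 + 89 = 151
  {Fern, Upland} + {Larch, Quarry, Spruce}: 63 + 98 = 161
  … (15 splits in total)
Best: vehicle 1 Knoll → Upland → Knoll = 36; vehicle 2 Knoll → Larch → Fern → Quarry → Spruce → Knoll = 99; combined 135.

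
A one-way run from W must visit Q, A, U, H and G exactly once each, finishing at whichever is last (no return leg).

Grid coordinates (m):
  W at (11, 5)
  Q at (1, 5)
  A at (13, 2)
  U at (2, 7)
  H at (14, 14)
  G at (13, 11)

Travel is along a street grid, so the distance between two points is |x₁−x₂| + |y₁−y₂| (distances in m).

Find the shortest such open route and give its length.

There are 5! = 120 possible orderings.
W → Q → A → U → H → G: 10+15+16+19+4 = 64
W → Q → A → U → G → H: 10+15+16+15+4 = 60
W → Q → A → H → U → G: 10+15+13+19+15 = 72
W → Q → A → H → G → U: 10+15+13+4+15 = 57
W → Q → A → G → U → H: 10+15+9+15+19 = 68
W → Q → A → G → H → U: 10+15+9+4+19 = 57
W → Q → U → A → H → G: 10+3+16+13+4 = 46
W → Q → U → A → G → H: 10+3+16+9+4 = 42
W → Q → U → H → A → G: 10+3+19+13+9 = 54
W → Q → U → H → G → A: 10+3+19+4+9 = 45
W → Q → U → G → A → H: 10+3+15+9+13 = 50
W → Q → U → G → H → A: 10+3+15+4+13 = 45
W → Q → H → A → U → G: 10+22+13+16+15 = 76
W → Q → H → A → G → U: 10+22+13+9+15 = 69
… (106 more)
W → A → H → G → U → Q: 5+13+4+15+3 = 40  ← best
The minimum is 40.
One shortest path: W → A → H → G → U → Q.

40 m — the minimum one-way total.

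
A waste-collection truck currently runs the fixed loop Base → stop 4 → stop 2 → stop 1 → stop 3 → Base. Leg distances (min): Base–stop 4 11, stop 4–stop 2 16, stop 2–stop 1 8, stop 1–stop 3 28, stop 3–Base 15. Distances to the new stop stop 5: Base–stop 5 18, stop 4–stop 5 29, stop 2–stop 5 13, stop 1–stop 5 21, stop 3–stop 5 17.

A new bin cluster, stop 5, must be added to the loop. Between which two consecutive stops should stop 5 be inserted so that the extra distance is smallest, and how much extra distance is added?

+10 min — insert stop 5 between stop 1 and stop 3.

Insertion cost between consecutive stops i–j is d(i,stop 5) + d(stop 5,j) − d(i,j):
  between Base and stop 4: 18 + 29 − 11 = 36
  between stop 4 and stop 2: 29 + 13 − 16 = 26
  between stop 2 and stop 1: 13 + 21 − 8 = 26
  between stop 1 and stop 3: 21 + 17 − 28 = 10
  between stop 3 and Base: 17 + 18 − 15 = 20
Cheapest insertion is between stop 1 and stop 3, adding 10.
New total = 78 + 10 = 88.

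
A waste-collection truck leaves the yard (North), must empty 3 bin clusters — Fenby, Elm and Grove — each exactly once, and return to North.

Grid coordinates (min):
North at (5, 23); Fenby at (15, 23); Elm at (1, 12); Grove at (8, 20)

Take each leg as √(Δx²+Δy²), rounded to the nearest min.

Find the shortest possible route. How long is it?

With 3 stops there are 3!/2 = 3 distinct round trips (a route and its reverse cost the same).
North-Fenby-Elm-Grove-North: 10+18+11+4 = 43
North-Fenby-Grove-Elm-North: 10+8+11+12 = 41
North-Elm-Fenby-Grove-North: 12+18+8+4 = 42
The minimum is 41.
One optimal route: North → Fenby → Grove → Elm → North (or its reverse).

Shortest round trip = 41 min.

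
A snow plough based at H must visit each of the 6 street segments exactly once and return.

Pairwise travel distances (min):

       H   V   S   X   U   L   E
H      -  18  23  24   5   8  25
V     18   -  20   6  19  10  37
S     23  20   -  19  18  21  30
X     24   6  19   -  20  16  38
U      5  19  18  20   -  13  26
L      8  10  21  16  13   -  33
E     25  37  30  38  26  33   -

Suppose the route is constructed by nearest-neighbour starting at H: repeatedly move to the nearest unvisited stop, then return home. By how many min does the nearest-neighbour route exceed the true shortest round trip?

H: U=5, L=8, V=18, S=23, X=24, E=25 ⇒ U
U: L=13, S=18, V=19, X=20, E=26 ⇒ L
L: V=10, X=16, S=21, E=33 ⇒ V
V: X=6, S=20, E=37 ⇒ X
X: S=19, E=38 ⇒ S
S: E=30 ⇒ E
NN route H → U → L → V → X → S → E → H costs 108.
Optimal: H → U → E → S → X → V → L → H costs 104 (by enumerating all 360 distinct tours).
Excess = 108 − 104 = 4.

4 min longer than the optimal tour.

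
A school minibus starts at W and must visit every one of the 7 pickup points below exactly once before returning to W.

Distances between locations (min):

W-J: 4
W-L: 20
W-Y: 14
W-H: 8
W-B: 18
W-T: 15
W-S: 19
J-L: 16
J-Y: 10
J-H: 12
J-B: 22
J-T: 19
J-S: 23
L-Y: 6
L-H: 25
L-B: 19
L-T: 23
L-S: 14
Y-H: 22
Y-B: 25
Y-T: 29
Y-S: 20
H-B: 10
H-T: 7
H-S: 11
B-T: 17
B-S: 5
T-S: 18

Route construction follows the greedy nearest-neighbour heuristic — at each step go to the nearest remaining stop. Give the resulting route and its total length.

At W the remaining stops are J 4, H 8, Y 14, T 15, B 18, S 19, L 20; go to J.
At J the remaining stops are Y 10, H 12, L 16, T 19, B 22, S 23; go to Y.
At Y the remaining stops are L 6, S 20, H 22, B 25, T 29; go to L.
At L the remaining stops are S 14, B 19, T 23, H 25; go to S.
At S the remaining stops are B 5, H 11, T 18; go to B.
At B the remaining stops are H 10, T 17; go to H.
At H the remaining stops are T 7; go to T.
Return T→W: 15.
Total = 4 + 10 + 6 + 14 + 5 + 10 + 7 + 15 = 71.

71 min along W → J → Y → L → S → B → H → T → W.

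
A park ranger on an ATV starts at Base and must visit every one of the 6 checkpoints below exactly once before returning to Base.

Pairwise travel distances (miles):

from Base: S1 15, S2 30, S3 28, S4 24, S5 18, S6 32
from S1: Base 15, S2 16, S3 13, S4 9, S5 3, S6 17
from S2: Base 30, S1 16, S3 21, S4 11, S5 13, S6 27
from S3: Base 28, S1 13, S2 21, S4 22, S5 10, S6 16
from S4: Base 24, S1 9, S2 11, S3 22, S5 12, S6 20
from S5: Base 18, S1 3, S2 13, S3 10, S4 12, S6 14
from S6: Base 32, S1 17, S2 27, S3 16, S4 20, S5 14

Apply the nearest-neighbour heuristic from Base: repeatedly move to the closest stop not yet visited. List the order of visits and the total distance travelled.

105 miles along Base → S1 → S5 → S3 → S6 → S4 → S2 → Base.

Base → [S1:15 / S5:18 / S4:24 / S3:28 / S2:30 / S6:32] → S1 (15)
S1 → [S5:3 / S4:9 / S3:13 / S2:16 / S6:17] → S5 (3)
S5 → [S3:10 / S4:12 / S2:13 / S6:14] → S3 (10)
S3 → [S6:16 / S2:21 / S4:22] → S6 (16)
S6 → [S4:20 / S2:27] → S4 (20)
S4 → [S2:11] → S2 (11)
Return S2→Base: 30.
Total = 15 + 3 + 10 + 16 + 20 + 11 + 30 = 105.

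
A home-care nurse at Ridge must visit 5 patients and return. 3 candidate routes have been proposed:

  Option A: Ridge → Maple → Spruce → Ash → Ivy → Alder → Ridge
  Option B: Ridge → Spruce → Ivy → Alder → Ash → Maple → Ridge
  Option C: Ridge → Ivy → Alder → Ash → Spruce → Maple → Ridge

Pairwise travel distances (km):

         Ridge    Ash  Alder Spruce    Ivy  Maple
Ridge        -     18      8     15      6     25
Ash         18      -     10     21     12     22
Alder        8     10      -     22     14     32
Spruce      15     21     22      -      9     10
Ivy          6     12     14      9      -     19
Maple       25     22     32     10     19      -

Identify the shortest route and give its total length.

Option A: 25 + 10 + 21 + 12 + 14 + 8 = 90
Option B: 15 + 9 + 14 + 10 + 22 + 25 = 95
Option C: 6 + 14 + 10 + 21 + 10 + 25 = 86

86 km — Option C is the shortest.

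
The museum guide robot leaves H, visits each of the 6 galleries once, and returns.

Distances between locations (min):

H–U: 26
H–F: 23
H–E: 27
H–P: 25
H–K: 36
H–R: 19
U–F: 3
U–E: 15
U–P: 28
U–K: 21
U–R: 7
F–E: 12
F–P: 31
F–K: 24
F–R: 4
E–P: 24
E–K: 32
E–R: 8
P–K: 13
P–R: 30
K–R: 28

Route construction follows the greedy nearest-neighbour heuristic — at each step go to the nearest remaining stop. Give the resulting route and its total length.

From H: distances to unvisited — R=19, F=23, P=25, U=26, E=27, K=36. Nearest is R (19).
From R: distances to unvisited — F=4, U=7, E=8, K=28, P=30. Nearest is F (4).
From F: distances to unvisited — U=3, E=12, K=24, P=31. Nearest is U (3).
From U: distances to unvisited — E=15, K=21, P=28. Nearest is E (15).
From E: distances to unvisited — P=24, K=32. Nearest is P (24).
From P: distances to unvisited — K=13. Nearest is K (13).
Return K→H: 36.
Total = 19 + 4 + 3 + 15 + 24 + 13 + 36 = 114.

Total distance 114 min via the nearest-neighbour route H → R → F → U → E → P → K → H.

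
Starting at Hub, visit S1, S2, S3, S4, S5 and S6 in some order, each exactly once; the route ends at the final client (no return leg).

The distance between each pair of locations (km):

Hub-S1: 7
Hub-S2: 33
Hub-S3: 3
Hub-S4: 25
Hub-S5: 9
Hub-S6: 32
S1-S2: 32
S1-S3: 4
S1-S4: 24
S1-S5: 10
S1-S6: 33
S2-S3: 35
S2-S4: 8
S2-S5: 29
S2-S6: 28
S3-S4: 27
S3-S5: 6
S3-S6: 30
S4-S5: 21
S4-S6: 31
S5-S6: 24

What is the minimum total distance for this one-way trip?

Shortest open route: 74 km.

There are 6! = 720 possible orderings.
Hub → S1 → S2 → S3 → S4 → S5 → S6: 7+32+35+27+21+24 = 146
Hub → S1 → S2 → S3 → S4 → S6 → S5: 7+32+35+27+31+24 = 156
Hub → S1 → S2 → S3 → S5 → S4 → S6: 7+32+35+6+21+31 = 132
Hub → S1 → S2 → S3 → S5 → S6 → S4: 7+32+35+6+24+31 = 135
Hub → S1 → S2 → S3 → S6 → S4 → S5: 7+32+35+30+31+21 = 156
Hub → S1 → S2 → S3 → S6 → S5 → S4: 7+32+35+30+24+21 = 149
Hub → S1 → S2 → S4 → S3 → S5 → S6: 7+32+8+27+6+24 = 104
Hub → S1 → S2 → S4 → S3 → S6 → S5: 7+32+8+27+30+24 = 128
… (712 more)
Hub → S1 → S3 → S5 → S4 → S2 → S6: 7+4+6+21+8+28 = 74  ← best
The minimum is 74.
One shortest path: Hub → S1 → S3 → S5 → S4 → S2 → S6.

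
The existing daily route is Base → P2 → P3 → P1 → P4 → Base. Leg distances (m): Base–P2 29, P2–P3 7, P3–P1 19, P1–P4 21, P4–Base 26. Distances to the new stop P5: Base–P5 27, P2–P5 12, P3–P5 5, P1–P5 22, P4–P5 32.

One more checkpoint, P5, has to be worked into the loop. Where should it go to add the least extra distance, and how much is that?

+8 m — insert P5 between P3 and P1.

Insertion cost between consecutive stops i–j is d(i,P5) + d(P5,j) − d(i,j):
  between Base and P2: 27 + 12 − 29 = 10
  between P2 and P3: 12 + 5 − 7 = 10
  between P3 and P1: 5 + 22 − 19 = 8
  between P1 and P4: 22 + 32 − 21 = 33
  between P4 and Base: 32 + 27 − 26 = 33
Cheapest insertion is between P3 and P1, adding 8.
New total = 102 + 8 = 110.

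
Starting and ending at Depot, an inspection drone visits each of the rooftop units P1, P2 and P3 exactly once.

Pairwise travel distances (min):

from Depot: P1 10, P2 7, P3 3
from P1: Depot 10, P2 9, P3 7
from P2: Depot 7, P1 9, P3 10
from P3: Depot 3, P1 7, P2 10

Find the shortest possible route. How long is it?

There are 3 distinct closed tours to check (reversals are equivalent).
Depot→P1→P2→P3→Depot: 10+9+10+3 = 32
Depot→P1→P3→P2→Depot: 10+7+10+7 = 34
Depot→P2→P1→P3→Depot: 7+9+7+3 = 26
The minimum is 26.
One optimal route: Depot → P2 → P1 → P3 → Depot (or its reverse).

Minimum total distance: 26 min.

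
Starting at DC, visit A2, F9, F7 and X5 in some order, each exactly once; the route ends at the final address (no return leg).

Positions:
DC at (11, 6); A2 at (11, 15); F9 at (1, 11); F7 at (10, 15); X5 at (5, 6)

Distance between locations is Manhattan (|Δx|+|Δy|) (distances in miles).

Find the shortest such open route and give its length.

There are 4! = 24 possible orderings.
DC→A2→F9→F7→X5: 9+14+13+14 = 50
DC→A2→F9→X5→F7: 9+14+9+14 = 46
DC→A2→F7→F9→X5: 9+1+13+9 = 32
DC→A2→F7→X5→F9: 9+1+14+9 = 33
DC→A2→X5→F9→F7: 9+15+9+13 = 46
DC→A2→X5→F7→F9: 9+15+14+13 = 51
DC→F9→A2→F7→X5: 15+14+1+14 = 44
DC→F9→A2→X5→F7: 15+14+15+14 = 58
DC→F9→F7→A2→X5: 15+13+1+15 = 44
DC→F9→F7→X5→A2: 15+13+14+15 = 57
DC→F9→X5→A2→F7: 15+9+15+1 = 40
DC→F9→X5→F7→A2: 15+9+14+1 = 39
DC→F7→A2→F9→X5: 10+1+14+9 = 34
DC→F7→A2→X5→F9: 10+1+15+9 = 35
… (10 more)
DC→X5→F9→F7→A2: 6+9+13+1 = 29  ← best
The minimum is 29.
One shortest path: DC → X5 → F9 → F7 → A2.

Shortest open route: 29 miles.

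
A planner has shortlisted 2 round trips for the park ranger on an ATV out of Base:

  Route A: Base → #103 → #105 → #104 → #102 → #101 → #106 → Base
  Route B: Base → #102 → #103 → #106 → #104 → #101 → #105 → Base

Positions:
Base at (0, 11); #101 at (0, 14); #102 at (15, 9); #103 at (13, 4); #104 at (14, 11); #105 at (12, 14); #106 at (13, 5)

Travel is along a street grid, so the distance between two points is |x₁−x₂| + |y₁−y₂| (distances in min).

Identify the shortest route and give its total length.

Route A: 20 + 11 + 5 + 3 + 20 + 22 + 19 = 100
Route B: 17 + 7 + 1 + 7 + 17 + 12 + 15 = 76

76 min — Route B is the shortest.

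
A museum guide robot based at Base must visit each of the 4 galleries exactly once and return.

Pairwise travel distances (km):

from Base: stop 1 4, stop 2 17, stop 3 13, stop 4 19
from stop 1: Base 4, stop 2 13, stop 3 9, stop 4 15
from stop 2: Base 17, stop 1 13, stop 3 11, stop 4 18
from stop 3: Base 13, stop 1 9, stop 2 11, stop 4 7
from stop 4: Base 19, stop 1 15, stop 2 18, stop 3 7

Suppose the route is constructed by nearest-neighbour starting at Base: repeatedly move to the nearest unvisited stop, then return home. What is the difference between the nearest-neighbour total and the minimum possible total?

Base: stop 1=4, stop 3=13, stop 2=17, stop 4=19 ⇒ stop 1
stop 1: stop 3=9, stop 2=13, stop 4=15 ⇒ stop 3
stop 3: stop 4=7, stop 2=11 ⇒ stop 4
stop 4: stop 2=18 ⇒ stop 2
NN route Base → stop 1 → stop 3 → stop 4 → stop 2 → Base costs 55.
Optimal: Base → stop 1 → stop 2 → stop 3 → stop 4 → Base costs 54 (by enumerating all 12 distinct tours).
Excess = 55 − 54 = 1.

Excess over optimum: 1 km.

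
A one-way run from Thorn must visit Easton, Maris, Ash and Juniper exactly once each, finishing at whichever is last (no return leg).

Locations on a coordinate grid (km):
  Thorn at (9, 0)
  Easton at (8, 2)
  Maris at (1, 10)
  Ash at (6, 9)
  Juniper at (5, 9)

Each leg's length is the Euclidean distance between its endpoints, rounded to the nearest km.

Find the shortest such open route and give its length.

There are 4! = 24 possible orderings.
Thorn→Easton→Maris→Ash→Juniper: 2+11+5+1 = 19
Thorn→Easton→Maris→Juniper→Ash: 2+11+4+1 = 18
Thorn→Easton→Ash→Maris→Juniper: 2+7+5+4 = 18
Thorn→Easton→Ash→Juniper→Maris: 2+7+1+4 = 14
Thorn→Easton→Juniper→Maris→Ash: 2+8+4+5 = 19
Thorn→Easton→Juniper→Ash→Maris: 2+8+1+5 = 16
Thorn→Maris→Easton→Ash→Juniper: 13+11+7+1 = 32
Thorn→Maris→Easton→Juniper→Ash: 13+11+8+1 = 33
Thorn→Maris→Ash→Easton→Juniper: 13+5+7+8 = 33
Thorn→Maris→Ash→Juniper→Easton: 13+5+1+8 = 27
Thorn→Maris→Juniper→Easton→Ash: 13+4+8+7 = 32
Thorn→Maris→Juniper→Ash→Easton: 13+4+1+7 = 25
Thorn→Ash→Easton→Maris→Juniper: 9+7+11+4 = 31
Thorn→Ash→Easton→Juniper→Maris: 9+7+8+4 = 28
… (10 more)
The minimum is 14.
One shortest path: Thorn → Easton → Ash → Juniper → Maris.

Minimum one-way distance = 14 km.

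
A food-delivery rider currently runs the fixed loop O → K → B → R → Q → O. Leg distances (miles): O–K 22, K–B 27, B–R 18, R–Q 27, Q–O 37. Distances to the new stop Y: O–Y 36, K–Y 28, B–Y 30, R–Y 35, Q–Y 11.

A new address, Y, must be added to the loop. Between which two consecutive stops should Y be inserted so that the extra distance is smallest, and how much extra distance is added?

Minimum extra distance: 10 miles, inserting Y between Q and O.

Insertion cost between consecutive stops i–j is d(i,Y) + d(Y,j) − d(i,j):
  between O and K: 36 + 28 − 22 = 42
  between K and B: 28 + 30 − 27 = 31
  between B and R: 30 + 35 − 18 = 47
  between R and Q: 35 + 11 − 27 = 19
  between Q and O: 11 + 36 − 37 = 10
Cheapest insertion is between Q and O, adding 10.
New total = 131 + 10 = 141.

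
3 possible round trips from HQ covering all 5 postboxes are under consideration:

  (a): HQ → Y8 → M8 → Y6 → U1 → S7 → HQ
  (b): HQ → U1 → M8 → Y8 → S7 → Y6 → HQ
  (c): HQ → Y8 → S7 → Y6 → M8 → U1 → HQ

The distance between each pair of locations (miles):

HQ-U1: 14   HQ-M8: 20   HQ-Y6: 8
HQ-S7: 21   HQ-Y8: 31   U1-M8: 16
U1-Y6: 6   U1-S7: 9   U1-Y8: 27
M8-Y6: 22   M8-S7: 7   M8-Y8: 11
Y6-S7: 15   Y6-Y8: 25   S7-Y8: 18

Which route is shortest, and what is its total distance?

(a): 31 + 11 + 22 + 6 + 9 + 21 = 100
(b): 14 + 16 + 11 + 18 + 15 + 8 = 82
(c): 31 + 18 + 15 + 22 + 16 + 14 = 116

82 miles — (b) is the shortest.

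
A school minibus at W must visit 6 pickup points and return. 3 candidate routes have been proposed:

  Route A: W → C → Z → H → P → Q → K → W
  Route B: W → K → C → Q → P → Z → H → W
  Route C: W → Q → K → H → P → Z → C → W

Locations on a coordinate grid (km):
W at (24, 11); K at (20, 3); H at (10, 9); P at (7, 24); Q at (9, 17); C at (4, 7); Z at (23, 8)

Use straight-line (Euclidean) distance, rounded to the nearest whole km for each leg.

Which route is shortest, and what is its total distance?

Route A: 20 + 19 + 13 + 15 + 7 + 18 + 9 = 101
Route B: 9 + 16 + 11 + 7 + 23 + 13 + 14 = 93
Route C: 16 + 18 + 12 + 15 + 23 + 19 + 20 = 123

Shortest is Route B, total 93 km.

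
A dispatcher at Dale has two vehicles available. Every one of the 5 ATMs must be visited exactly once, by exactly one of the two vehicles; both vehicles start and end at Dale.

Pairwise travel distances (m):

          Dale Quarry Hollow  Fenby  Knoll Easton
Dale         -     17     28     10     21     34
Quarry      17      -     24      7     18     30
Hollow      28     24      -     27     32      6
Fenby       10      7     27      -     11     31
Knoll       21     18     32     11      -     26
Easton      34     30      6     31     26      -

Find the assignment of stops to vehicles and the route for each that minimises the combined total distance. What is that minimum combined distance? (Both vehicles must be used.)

114 m — the smallest possible combined total.

There are 2^4 − 1 = 15 ways to divide the 5 stops into two non-empty groups. For each, the best each vehicle can do is its own shortest tour through its group:
  {Quarry} + {Hollow, Fenby, Knoll, Easton}: 34 + 81 = 115
  {Hollow} + {Quarry, Fenby, Knoll, Easton}: 56 + 94 = 150
  {Quarry, Hollow} + {Fenby, Knoll, Easton}: 69 + 81 = 150
  {Fenby} + {Quarry, Hollow, Knoll, Easton}: 20 + 94 = 114
  {Quarry, Fenby} + {Hollow, Knoll, Easton}: 34 + 81 = 115
  {Hollow, Fenby} + {Quarry, Knoll, Easton}: 65 + 94 = 159
  … (15 splits in total)
Best: vehicle 1 Dale → Fenby → Dale = 20; vehicle 2 Dale → Quarry → Hollow → Easton → Knoll → Dale = 94; combined 114.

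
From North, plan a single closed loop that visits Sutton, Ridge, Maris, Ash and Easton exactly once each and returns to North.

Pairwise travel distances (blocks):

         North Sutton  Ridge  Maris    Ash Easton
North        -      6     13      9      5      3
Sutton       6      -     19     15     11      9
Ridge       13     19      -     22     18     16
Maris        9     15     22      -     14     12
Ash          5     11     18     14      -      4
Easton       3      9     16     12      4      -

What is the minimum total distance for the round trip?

Shortest round trip = 68 blocks.

With 5 stops there are 5!/2 = 60 distinct round trips (a route and its reverse cost the same).
North-Sutton-Ridge-Maris-Ash-Easton-North: 6+19+22+14+4+3 = 68
North-Sutton-Ridge-Maris-Easton-Ash-North: 6+19+22+12+4+5 = 68
North-Sutton-Ridge-Ash-Maris-Easton-North: 6+19+18+14+12+3 = 72
North-Sutton-Ridge-Ash-Easton-Maris-North: 6+19+18+4+12+9 = 68
North-Sutton-Ridge-Easton-Maris-Ash-North: 6+19+16+12+14+5 = 72
North-Sutton-Ridge-Easton-Ash-Maris-North: 6+19+16+4+14+9 = 68
North-Sutton-Maris-Ridge-Ash-Easton-North: 6+15+22+18+4+3 = 68
North-Sutton-Maris-Ridge-Easton-Ash-North: 6+15+22+16+4+5 = 68
North-Sutton-Maris-Ash-Ridge-Easton-North: 6+15+14+18+16+3 = 72
North-Sutton-Maris-Ash-Easton-Ridge-North: 6+15+14+4+16+13 = 68
North-Sutton-Maris-Easton-Ridge-Ash-North: 6+15+12+16+18+5 = 72
North-Sutton-Maris-Easton-Ash-Ridge-North: 6+15+12+4+18+13 = 68
North-Sutton-Ash-Ridge-Maris-Easton-North: 6+11+18+22+12+3 = 72
North-Sutton-Ash-Ridge-Easton-Maris-North: 6+11+18+16+12+9 = 72
… (46 more)
The minimum is 68.
One optimal route: North → Sutton → Ridge → Maris → Ash → Easton → North (or its reverse).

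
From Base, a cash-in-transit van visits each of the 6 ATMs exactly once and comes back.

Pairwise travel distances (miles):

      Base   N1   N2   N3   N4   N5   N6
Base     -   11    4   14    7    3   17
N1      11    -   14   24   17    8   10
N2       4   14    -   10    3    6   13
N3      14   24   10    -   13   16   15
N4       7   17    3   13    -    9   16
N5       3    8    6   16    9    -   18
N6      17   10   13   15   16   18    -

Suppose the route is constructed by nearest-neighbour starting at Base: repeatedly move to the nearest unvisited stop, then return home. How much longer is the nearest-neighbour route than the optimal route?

From Base: N5=3, N2=4, N4=7, N1=11, N3=14, N6=17 → choose N5 (3).
From N5: N2=6, N1=8, N4=9, N3=16, N6=18 → choose N2 (6).
From N2: N4=3, N3=10, N6=13, N1=14 → choose N4 (3).
From N4: N3=13, N6=16, N1=17 → choose N3 (13).
From N3: N6=15, N1=24 → choose N6 (15).
From N6: N1=10 → choose N1 (10).
NN route Base → N5 → N2 → N4 → N3 → N6 → N1 → Base costs 61.
Optimal: Base → N2 → N4 → N3 → N6 → N1 → N5 → Base costs 56 (by enumerating all 360 distinct tours).
Excess = 61 − 56 = 5.

The nearest-neighbour route is 5 miles longer than optimal.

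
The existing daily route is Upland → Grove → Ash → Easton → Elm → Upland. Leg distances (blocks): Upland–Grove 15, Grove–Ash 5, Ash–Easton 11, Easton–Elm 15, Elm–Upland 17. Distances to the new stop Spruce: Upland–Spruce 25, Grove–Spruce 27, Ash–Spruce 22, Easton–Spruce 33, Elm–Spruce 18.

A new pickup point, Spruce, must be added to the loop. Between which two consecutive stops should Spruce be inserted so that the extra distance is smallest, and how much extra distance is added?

Insertion cost between consecutive stops i–j is d(i,Spruce) + d(Spruce,j) − d(i,j):
  between Upland and Grove: 25 + 27 − 15 = 37
  between Grove and Ash: 27 + 22 − 5 = 44
  between Ash and Easton: 22 + 33 − 11 = 44
  between Easton and Elm: 33 + 18 − 15 = 36
  between Elm and Upland: 18 + 25 − 17 = 26
Cheapest insertion is between Elm and Upland, adding 26.
New total = 63 + 26 = 89.

Adding 26 blocks by placing Spruce on the Elm–Upland leg.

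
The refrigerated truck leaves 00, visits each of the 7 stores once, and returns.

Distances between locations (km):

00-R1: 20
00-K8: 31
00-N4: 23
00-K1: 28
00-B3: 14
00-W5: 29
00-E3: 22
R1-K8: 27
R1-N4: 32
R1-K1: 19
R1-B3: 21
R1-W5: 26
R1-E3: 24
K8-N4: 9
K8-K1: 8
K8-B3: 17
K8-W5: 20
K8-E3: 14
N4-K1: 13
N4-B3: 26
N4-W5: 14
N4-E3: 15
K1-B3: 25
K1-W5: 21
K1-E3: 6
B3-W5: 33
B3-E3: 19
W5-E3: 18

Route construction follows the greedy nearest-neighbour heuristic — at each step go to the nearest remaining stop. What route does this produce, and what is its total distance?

From 00: distances to unvisited — B3=14, R1=20, E3=22, N4=23, K1=28, W5=29, K8=31. Nearest is B3 (14).
From B3: distances to unvisited — K8=17, E3=19, R1=21, K1=25, N4=26, W5=33. Nearest is K8 (17).
From K8: distances to unvisited — K1=8, N4=9, E3=14, W5=20, R1=27. Nearest is K1 (8).
From K1: distances to unvisited — E3=6, N4=13, R1=19, W5=21. Nearest is E3 (6).
From E3: distances to unvisited — N4=15, W5=18, R1=24. Nearest is N4 (15).
From N4: distances to unvisited — W5=14, R1=32. Nearest is W5 (14).
From W5: distances to unvisited — R1=26. Nearest is R1 (26).
Return R1→00: 20.
Total = 14 + 17 + 8 + 6 + 15 + 14 + 26 + 20 = 120.

120 km along 00 → B3 → K8 → K1 → E3 → N4 → W5 → R1 → 00.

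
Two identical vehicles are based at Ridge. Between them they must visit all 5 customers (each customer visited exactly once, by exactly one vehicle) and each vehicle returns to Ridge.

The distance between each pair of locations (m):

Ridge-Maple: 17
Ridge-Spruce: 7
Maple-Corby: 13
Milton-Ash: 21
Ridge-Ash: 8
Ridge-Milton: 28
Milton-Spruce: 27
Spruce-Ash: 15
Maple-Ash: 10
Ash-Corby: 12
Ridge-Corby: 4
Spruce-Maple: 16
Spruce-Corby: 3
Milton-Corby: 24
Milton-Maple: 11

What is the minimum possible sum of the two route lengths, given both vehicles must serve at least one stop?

Check every non-empty split of the stops between the two vehicles; for each half take its own optimal tour:
  {Milton} + {Spruce, Maple, Ash, Corby}: 56 + 41 = 97
  {Spruce} + {Milton, Maple, Ash, Corby}: 14 + 57 = 71
  {Milton, Spruce} + {Maple, Ash, Corby}: 62 + 35 = 97
  {Maple} + {Milton, Spruce, Ash, Corby}: 34 + 63 = 97
  {Milton, Maple} + {Spruce, Ash, Corby}: 56 + 30 = 86
  {Spruce, Maple} + {Milton, Ash, Corby}: 40 + 57 = 97
  … (15 splits in total)
Best: vehicle 1 Ridge → Spruce → Ridge = 14; vehicle 2 Ridge → Ash → Milton → Maple → Corby → Ridge = 57; combined 71.

71 m — the smallest possible combined total.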